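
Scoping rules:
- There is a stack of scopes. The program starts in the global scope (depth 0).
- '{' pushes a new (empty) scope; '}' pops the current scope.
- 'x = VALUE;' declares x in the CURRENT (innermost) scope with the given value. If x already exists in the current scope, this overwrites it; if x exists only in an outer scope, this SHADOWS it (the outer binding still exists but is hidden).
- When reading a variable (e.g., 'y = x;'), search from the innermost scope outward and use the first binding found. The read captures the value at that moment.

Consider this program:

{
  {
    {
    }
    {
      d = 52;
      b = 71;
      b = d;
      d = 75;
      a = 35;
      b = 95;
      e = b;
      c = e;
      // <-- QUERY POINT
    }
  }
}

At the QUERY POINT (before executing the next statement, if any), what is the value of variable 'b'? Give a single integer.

Step 1: enter scope (depth=1)
Step 2: enter scope (depth=2)
Step 3: enter scope (depth=3)
Step 4: exit scope (depth=2)
Step 5: enter scope (depth=3)
Step 6: declare d=52 at depth 3
Step 7: declare b=71 at depth 3
Step 8: declare b=(read d)=52 at depth 3
Step 9: declare d=75 at depth 3
Step 10: declare a=35 at depth 3
Step 11: declare b=95 at depth 3
Step 12: declare e=(read b)=95 at depth 3
Step 13: declare c=(read e)=95 at depth 3
Visible at query point: a=35 b=95 c=95 d=75 e=95

Answer: 95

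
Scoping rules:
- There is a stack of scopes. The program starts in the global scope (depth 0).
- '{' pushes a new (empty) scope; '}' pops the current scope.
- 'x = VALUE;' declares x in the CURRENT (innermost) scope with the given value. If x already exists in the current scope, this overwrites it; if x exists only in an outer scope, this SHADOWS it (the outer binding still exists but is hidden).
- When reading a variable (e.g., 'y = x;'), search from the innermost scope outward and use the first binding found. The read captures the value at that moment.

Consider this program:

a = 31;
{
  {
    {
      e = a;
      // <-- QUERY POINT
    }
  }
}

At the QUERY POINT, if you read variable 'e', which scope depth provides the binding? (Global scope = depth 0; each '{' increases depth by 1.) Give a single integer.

Answer: 3

Derivation:
Step 1: declare a=31 at depth 0
Step 2: enter scope (depth=1)
Step 3: enter scope (depth=2)
Step 4: enter scope (depth=3)
Step 5: declare e=(read a)=31 at depth 3
Visible at query point: a=31 e=31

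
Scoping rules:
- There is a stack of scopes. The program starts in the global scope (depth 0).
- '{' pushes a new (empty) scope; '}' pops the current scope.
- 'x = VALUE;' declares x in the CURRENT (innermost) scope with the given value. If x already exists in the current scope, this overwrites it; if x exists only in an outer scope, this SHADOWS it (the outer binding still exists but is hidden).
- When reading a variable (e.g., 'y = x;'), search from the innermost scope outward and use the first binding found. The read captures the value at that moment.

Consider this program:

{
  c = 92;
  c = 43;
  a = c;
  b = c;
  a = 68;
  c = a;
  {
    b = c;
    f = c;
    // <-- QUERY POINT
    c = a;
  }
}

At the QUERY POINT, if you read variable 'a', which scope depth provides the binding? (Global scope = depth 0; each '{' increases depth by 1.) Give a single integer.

Step 1: enter scope (depth=1)
Step 2: declare c=92 at depth 1
Step 3: declare c=43 at depth 1
Step 4: declare a=(read c)=43 at depth 1
Step 5: declare b=(read c)=43 at depth 1
Step 6: declare a=68 at depth 1
Step 7: declare c=(read a)=68 at depth 1
Step 8: enter scope (depth=2)
Step 9: declare b=(read c)=68 at depth 2
Step 10: declare f=(read c)=68 at depth 2
Visible at query point: a=68 b=68 c=68 f=68

Answer: 1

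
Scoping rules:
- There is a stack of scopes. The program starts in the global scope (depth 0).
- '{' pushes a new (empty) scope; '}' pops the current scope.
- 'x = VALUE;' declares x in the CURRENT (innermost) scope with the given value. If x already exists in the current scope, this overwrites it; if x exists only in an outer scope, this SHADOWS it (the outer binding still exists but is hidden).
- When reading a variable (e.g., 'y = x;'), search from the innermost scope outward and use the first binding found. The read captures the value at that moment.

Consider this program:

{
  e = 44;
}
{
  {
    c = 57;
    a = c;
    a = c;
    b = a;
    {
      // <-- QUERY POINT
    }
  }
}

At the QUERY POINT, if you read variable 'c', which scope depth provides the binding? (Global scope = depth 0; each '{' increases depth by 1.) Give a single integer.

Step 1: enter scope (depth=1)
Step 2: declare e=44 at depth 1
Step 3: exit scope (depth=0)
Step 4: enter scope (depth=1)
Step 5: enter scope (depth=2)
Step 6: declare c=57 at depth 2
Step 7: declare a=(read c)=57 at depth 2
Step 8: declare a=(read c)=57 at depth 2
Step 9: declare b=(read a)=57 at depth 2
Step 10: enter scope (depth=3)
Visible at query point: a=57 b=57 c=57

Answer: 2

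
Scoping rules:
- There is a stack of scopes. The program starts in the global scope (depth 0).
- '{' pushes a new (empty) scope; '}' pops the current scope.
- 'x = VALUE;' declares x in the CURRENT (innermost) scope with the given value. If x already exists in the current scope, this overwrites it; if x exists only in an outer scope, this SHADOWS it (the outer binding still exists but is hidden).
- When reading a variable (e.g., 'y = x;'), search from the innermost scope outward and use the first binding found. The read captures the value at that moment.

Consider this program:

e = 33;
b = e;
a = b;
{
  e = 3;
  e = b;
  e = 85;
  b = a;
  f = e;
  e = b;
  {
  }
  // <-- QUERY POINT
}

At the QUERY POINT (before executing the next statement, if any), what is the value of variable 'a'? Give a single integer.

Step 1: declare e=33 at depth 0
Step 2: declare b=(read e)=33 at depth 0
Step 3: declare a=(read b)=33 at depth 0
Step 4: enter scope (depth=1)
Step 5: declare e=3 at depth 1
Step 6: declare e=(read b)=33 at depth 1
Step 7: declare e=85 at depth 1
Step 8: declare b=(read a)=33 at depth 1
Step 9: declare f=(read e)=85 at depth 1
Step 10: declare e=(read b)=33 at depth 1
Step 11: enter scope (depth=2)
Step 12: exit scope (depth=1)
Visible at query point: a=33 b=33 e=33 f=85

Answer: 33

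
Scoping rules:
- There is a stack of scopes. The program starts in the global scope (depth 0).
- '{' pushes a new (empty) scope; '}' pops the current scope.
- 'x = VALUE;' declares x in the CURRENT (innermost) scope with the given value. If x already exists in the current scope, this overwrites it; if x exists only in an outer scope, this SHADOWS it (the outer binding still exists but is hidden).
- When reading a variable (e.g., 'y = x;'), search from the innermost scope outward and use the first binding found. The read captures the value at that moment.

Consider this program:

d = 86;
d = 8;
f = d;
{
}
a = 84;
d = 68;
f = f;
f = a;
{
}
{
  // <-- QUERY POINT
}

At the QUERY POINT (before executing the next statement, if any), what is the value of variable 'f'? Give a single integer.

Answer: 84

Derivation:
Step 1: declare d=86 at depth 0
Step 2: declare d=8 at depth 0
Step 3: declare f=(read d)=8 at depth 0
Step 4: enter scope (depth=1)
Step 5: exit scope (depth=0)
Step 6: declare a=84 at depth 0
Step 7: declare d=68 at depth 0
Step 8: declare f=(read f)=8 at depth 0
Step 9: declare f=(read a)=84 at depth 0
Step 10: enter scope (depth=1)
Step 11: exit scope (depth=0)
Step 12: enter scope (depth=1)
Visible at query point: a=84 d=68 f=84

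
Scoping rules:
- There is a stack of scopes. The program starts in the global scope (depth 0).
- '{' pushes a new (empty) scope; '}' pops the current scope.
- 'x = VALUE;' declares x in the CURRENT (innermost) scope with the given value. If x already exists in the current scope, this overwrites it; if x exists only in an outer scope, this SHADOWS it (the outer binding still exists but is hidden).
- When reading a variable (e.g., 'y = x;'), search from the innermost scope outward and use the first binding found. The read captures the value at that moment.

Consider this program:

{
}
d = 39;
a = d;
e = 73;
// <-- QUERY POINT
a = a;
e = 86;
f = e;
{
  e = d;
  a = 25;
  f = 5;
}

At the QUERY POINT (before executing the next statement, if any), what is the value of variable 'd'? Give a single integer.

Step 1: enter scope (depth=1)
Step 2: exit scope (depth=0)
Step 3: declare d=39 at depth 0
Step 4: declare a=(read d)=39 at depth 0
Step 5: declare e=73 at depth 0
Visible at query point: a=39 d=39 e=73

Answer: 39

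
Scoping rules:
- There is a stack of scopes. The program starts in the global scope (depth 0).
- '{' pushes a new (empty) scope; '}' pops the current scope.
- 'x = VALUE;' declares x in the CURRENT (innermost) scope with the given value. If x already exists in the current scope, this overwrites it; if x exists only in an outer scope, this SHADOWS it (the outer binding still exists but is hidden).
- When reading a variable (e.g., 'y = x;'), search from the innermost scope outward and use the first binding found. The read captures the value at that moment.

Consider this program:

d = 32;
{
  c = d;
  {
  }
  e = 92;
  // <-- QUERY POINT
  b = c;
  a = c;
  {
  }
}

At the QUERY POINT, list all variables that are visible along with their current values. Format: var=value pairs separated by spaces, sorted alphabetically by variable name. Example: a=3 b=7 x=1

Step 1: declare d=32 at depth 0
Step 2: enter scope (depth=1)
Step 3: declare c=(read d)=32 at depth 1
Step 4: enter scope (depth=2)
Step 5: exit scope (depth=1)
Step 6: declare e=92 at depth 1
Visible at query point: c=32 d=32 e=92

Answer: c=32 d=32 e=92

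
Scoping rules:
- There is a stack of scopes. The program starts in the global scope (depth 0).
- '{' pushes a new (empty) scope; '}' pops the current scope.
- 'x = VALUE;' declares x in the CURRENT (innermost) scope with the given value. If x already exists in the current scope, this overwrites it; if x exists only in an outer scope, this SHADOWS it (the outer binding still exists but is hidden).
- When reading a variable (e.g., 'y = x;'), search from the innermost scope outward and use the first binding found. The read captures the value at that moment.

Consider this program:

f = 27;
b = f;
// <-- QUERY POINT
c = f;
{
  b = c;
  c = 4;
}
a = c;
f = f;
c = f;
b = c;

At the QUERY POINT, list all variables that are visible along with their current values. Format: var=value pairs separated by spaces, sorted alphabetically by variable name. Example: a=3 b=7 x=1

Step 1: declare f=27 at depth 0
Step 2: declare b=(read f)=27 at depth 0
Visible at query point: b=27 f=27

Answer: b=27 f=27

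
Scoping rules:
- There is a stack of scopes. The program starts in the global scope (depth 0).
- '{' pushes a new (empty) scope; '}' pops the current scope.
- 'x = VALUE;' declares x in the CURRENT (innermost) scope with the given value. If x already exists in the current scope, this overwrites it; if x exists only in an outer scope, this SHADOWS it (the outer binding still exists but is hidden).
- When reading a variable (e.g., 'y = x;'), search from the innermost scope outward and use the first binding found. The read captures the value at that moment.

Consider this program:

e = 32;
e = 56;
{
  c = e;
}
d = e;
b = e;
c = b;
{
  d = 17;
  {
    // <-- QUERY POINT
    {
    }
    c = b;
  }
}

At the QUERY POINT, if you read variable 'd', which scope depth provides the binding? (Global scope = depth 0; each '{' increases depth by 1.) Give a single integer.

Answer: 1

Derivation:
Step 1: declare e=32 at depth 0
Step 2: declare e=56 at depth 0
Step 3: enter scope (depth=1)
Step 4: declare c=(read e)=56 at depth 1
Step 5: exit scope (depth=0)
Step 6: declare d=(read e)=56 at depth 0
Step 7: declare b=(read e)=56 at depth 0
Step 8: declare c=(read b)=56 at depth 0
Step 9: enter scope (depth=1)
Step 10: declare d=17 at depth 1
Step 11: enter scope (depth=2)
Visible at query point: b=56 c=56 d=17 e=56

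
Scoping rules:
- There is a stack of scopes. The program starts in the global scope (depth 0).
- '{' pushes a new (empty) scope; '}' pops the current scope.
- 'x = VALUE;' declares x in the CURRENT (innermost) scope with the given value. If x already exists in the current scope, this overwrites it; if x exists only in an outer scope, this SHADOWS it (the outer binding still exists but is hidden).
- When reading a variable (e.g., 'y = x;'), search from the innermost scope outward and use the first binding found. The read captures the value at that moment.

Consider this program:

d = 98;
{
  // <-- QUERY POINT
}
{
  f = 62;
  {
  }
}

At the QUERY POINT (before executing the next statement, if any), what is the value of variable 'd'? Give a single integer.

Step 1: declare d=98 at depth 0
Step 2: enter scope (depth=1)
Visible at query point: d=98

Answer: 98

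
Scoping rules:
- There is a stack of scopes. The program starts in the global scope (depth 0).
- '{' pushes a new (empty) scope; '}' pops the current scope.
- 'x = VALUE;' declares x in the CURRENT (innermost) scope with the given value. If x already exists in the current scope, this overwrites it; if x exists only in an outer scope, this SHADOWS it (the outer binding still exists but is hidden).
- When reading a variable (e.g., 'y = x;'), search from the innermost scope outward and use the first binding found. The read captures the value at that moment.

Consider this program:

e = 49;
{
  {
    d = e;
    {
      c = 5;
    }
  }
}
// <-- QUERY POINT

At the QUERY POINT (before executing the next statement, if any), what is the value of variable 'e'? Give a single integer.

Answer: 49

Derivation:
Step 1: declare e=49 at depth 0
Step 2: enter scope (depth=1)
Step 3: enter scope (depth=2)
Step 4: declare d=(read e)=49 at depth 2
Step 5: enter scope (depth=3)
Step 6: declare c=5 at depth 3
Step 7: exit scope (depth=2)
Step 8: exit scope (depth=1)
Step 9: exit scope (depth=0)
Visible at query point: e=49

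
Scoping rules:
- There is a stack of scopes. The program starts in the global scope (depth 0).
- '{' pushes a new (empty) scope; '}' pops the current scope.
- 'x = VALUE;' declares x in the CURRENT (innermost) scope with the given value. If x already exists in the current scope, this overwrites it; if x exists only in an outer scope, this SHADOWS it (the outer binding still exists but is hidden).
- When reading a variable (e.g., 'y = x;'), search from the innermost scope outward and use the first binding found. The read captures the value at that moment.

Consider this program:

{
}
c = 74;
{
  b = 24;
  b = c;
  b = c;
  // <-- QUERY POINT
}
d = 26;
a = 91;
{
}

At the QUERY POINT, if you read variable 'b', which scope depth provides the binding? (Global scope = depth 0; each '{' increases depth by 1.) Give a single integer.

Answer: 1

Derivation:
Step 1: enter scope (depth=1)
Step 2: exit scope (depth=0)
Step 3: declare c=74 at depth 0
Step 4: enter scope (depth=1)
Step 5: declare b=24 at depth 1
Step 6: declare b=(read c)=74 at depth 1
Step 7: declare b=(read c)=74 at depth 1
Visible at query point: b=74 c=74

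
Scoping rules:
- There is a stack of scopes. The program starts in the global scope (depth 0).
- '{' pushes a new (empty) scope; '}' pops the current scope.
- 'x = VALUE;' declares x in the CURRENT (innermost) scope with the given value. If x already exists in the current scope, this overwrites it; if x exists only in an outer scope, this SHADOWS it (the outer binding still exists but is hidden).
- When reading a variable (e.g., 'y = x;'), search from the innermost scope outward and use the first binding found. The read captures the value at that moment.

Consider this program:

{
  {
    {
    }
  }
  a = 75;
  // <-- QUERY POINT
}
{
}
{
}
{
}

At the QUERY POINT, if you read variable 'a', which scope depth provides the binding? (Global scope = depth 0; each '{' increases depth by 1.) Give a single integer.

Step 1: enter scope (depth=1)
Step 2: enter scope (depth=2)
Step 3: enter scope (depth=3)
Step 4: exit scope (depth=2)
Step 5: exit scope (depth=1)
Step 6: declare a=75 at depth 1
Visible at query point: a=75

Answer: 1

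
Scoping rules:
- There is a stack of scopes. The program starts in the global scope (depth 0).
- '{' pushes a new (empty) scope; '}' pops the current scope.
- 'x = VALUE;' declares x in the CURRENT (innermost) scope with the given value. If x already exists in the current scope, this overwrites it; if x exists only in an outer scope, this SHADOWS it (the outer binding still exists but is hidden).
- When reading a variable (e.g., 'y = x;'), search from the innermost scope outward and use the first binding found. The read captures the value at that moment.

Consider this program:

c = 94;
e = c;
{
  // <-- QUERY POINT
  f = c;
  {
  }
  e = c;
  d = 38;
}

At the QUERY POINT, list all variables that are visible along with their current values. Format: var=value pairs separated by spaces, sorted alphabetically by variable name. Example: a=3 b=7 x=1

Step 1: declare c=94 at depth 0
Step 2: declare e=(read c)=94 at depth 0
Step 3: enter scope (depth=1)
Visible at query point: c=94 e=94

Answer: c=94 e=94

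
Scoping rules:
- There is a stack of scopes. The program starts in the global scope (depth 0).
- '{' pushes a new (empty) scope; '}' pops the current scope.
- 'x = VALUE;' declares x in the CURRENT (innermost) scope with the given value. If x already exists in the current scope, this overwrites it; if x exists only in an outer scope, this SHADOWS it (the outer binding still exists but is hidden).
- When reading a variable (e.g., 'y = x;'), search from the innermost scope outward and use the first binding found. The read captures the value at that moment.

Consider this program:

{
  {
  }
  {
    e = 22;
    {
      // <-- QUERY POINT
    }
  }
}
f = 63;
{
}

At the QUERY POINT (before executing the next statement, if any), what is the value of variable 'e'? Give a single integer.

Step 1: enter scope (depth=1)
Step 2: enter scope (depth=2)
Step 3: exit scope (depth=1)
Step 4: enter scope (depth=2)
Step 5: declare e=22 at depth 2
Step 6: enter scope (depth=3)
Visible at query point: e=22

Answer: 22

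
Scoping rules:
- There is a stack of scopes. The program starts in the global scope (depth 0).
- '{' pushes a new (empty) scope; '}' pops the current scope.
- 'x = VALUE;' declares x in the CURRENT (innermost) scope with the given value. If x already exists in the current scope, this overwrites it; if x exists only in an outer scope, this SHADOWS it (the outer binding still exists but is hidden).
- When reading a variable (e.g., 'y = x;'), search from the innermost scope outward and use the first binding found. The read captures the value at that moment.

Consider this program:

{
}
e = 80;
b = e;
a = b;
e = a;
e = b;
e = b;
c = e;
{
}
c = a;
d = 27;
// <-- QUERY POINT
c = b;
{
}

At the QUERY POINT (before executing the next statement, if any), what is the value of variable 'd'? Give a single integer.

Answer: 27

Derivation:
Step 1: enter scope (depth=1)
Step 2: exit scope (depth=0)
Step 3: declare e=80 at depth 0
Step 4: declare b=(read e)=80 at depth 0
Step 5: declare a=(read b)=80 at depth 0
Step 6: declare e=(read a)=80 at depth 0
Step 7: declare e=(read b)=80 at depth 0
Step 8: declare e=(read b)=80 at depth 0
Step 9: declare c=(read e)=80 at depth 0
Step 10: enter scope (depth=1)
Step 11: exit scope (depth=0)
Step 12: declare c=(read a)=80 at depth 0
Step 13: declare d=27 at depth 0
Visible at query point: a=80 b=80 c=80 d=27 e=80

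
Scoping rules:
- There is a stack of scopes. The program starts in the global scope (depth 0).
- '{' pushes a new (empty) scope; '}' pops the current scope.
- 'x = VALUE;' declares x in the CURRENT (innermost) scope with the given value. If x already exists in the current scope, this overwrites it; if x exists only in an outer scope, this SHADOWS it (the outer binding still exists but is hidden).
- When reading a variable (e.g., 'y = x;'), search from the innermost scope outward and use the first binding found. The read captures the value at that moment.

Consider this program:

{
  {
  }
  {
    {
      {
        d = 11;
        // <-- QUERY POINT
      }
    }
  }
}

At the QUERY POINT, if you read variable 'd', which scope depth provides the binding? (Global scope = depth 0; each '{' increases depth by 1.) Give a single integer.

Answer: 4

Derivation:
Step 1: enter scope (depth=1)
Step 2: enter scope (depth=2)
Step 3: exit scope (depth=1)
Step 4: enter scope (depth=2)
Step 5: enter scope (depth=3)
Step 6: enter scope (depth=4)
Step 7: declare d=11 at depth 4
Visible at query point: d=11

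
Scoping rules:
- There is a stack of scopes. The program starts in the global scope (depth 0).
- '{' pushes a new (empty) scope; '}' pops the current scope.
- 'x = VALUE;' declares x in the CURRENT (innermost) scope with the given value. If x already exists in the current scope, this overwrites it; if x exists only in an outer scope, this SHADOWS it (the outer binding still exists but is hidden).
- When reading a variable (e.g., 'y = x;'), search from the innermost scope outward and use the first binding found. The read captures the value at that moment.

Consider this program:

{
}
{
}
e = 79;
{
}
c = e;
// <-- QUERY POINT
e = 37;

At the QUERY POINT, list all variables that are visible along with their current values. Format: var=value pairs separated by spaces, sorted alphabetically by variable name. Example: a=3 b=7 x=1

Step 1: enter scope (depth=1)
Step 2: exit scope (depth=0)
Step 3: enter scope (depth=1)
Step 4: exit scope (depth=0)
Step 5: declare e=79 at depth 0
Step 6: enter scope (depth=1)
Step 7: exit scope (depth=0)
Step 8: declare c=(read e)=79 at depth 0
Visible at query point: c=79 e=79

Answer: c=79 e=79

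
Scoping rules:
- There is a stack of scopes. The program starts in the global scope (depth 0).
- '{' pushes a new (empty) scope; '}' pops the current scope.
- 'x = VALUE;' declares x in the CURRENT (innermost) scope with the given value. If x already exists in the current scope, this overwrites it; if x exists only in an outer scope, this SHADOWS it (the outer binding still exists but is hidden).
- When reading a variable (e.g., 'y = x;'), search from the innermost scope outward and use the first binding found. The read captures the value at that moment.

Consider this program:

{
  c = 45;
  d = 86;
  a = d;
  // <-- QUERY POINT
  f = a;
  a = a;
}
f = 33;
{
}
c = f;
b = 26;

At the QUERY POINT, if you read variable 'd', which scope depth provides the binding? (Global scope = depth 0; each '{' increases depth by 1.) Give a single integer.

Answer: 1

Derivation:
Step 1: enter scope (depth=1)
Step 2: declare c=45 at depth 1
Step 3: declare d=86 at depth 1
Step 4: declare a=(read d)=86 at depth 1
Visible at query point: a=86 c=45 d=86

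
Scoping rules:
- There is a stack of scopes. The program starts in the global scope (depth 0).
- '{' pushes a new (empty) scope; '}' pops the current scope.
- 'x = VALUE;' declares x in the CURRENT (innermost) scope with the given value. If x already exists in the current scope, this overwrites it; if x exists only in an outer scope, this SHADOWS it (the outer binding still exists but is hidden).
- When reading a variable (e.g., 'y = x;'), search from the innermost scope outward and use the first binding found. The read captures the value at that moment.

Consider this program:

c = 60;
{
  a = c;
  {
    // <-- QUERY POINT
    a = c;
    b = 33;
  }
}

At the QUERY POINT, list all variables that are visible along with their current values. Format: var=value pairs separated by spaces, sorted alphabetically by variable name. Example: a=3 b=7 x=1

Answer: a=60 c=60

Derivation:
Step 1: declare c=60 at depth 0
Step 2: enter scope (depth=1)
Step 3: declare a=(read c)=60 at depth 1
Step 4: enter scope (depth=2)
Visible at query point: a=60 c=60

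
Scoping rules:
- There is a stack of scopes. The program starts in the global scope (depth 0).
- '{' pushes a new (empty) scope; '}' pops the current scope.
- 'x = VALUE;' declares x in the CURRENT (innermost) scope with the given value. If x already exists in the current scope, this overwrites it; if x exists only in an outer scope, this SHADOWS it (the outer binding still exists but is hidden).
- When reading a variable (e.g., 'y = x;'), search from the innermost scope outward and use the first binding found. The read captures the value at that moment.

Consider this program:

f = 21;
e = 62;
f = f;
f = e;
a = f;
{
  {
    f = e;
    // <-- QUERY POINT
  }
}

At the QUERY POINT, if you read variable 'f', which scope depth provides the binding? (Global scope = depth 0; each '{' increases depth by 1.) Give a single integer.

Answer: 2

Derivation:
Step 1: declare f=21 at depth 0
Step 2: declare e=62 at depth 0
Step 3: declare f=(read f)=21 at depth 0
Step 4: declare f=(read e)=62 at depth 0
Step 5: declare a=(read f)=62 at depth 0
Step 6: enter scope (depth=1)
Step 7: enter scope (depth=2)
Step 8: declare f=(read e)=62 at depth 2
Visible at query point: a=62 e=62 f=62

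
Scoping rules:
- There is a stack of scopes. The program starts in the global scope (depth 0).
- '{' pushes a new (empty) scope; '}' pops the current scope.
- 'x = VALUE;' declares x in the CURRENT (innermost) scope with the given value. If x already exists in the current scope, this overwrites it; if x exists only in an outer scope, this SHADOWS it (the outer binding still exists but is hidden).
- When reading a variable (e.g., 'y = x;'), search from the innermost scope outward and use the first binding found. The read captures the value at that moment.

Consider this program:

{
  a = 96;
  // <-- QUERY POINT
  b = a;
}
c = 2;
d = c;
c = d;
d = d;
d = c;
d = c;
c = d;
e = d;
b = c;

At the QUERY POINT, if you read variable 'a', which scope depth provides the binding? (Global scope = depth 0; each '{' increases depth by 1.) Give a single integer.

Step 1: enter scope (depth=1)
Step 2: declare a=96 at depth 1
Visible at query point: a=96

Answer: 1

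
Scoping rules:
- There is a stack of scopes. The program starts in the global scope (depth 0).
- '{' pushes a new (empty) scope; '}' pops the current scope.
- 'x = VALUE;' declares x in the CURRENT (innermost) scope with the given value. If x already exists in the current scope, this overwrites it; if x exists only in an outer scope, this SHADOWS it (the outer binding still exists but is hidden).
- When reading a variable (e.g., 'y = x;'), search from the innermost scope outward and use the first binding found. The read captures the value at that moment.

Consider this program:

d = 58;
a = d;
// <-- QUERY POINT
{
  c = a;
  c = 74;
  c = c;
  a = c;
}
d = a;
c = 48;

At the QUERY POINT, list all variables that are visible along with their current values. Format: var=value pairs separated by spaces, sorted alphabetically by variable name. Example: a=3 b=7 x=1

Step 1: declare d=58 at depth 0
Step 2: declare a=(read d)=58 at depth 0
Visible at query point: a=58 d=58

Answer: a=58 d=58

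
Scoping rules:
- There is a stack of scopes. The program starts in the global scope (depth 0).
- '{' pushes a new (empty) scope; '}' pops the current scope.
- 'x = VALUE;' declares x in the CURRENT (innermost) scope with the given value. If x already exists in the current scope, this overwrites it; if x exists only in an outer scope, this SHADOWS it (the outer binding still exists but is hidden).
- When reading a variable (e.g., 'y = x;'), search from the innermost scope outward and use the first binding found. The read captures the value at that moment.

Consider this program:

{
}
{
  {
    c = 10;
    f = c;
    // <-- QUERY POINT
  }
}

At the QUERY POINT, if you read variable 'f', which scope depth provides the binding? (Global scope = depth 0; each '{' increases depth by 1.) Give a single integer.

Answer: 2

Derivation:
Step 1: enter scope (depth=1)
Step 2: exit scope (depth=0)
Step 3: enter scope (depth=1)
Step 4: enter scope (depth=2)
Step 5: declare c=10 at depth 2
Step 6: declare f=(read c)=10 at depth 2
Visible at query point: c=10 f=10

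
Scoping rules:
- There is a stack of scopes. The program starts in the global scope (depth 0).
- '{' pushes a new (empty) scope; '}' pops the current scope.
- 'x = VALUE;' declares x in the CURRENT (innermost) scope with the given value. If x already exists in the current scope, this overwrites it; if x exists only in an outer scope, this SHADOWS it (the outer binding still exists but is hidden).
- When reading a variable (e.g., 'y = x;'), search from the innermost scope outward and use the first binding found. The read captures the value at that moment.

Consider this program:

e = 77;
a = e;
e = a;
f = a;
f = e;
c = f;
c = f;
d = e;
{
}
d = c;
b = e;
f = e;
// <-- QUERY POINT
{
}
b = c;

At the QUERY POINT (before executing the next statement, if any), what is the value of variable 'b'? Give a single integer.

Step 1: declare e=77 at depth 0
Step 2: declare a=(read e)=77 at depth 0
Step 3: declare e=(read a)=77 at depth 0
Step 4: declare f=(read a)=77 at depth 0
Step 5: declare f=(read e)=77 at depth 0
Step 6: declare c=(read f)=77 at depth 0
Step 7: declare c=(read f)=77 at depth 0
Step 8: declare d=(read e)=77 at depth 0
Step 9: enter scope (depth=1)
Step 10: exit scope (depth=0)
Step 11: declare d=(read c)=77 at depth 0
Step 12: declare b=(read e)=77 at depth 0
Step 13: declare f=(read e)=77 at depth 0
Visible at query point: a=77 b=77 c=77 d=77 e=77 f=77

Answer: 77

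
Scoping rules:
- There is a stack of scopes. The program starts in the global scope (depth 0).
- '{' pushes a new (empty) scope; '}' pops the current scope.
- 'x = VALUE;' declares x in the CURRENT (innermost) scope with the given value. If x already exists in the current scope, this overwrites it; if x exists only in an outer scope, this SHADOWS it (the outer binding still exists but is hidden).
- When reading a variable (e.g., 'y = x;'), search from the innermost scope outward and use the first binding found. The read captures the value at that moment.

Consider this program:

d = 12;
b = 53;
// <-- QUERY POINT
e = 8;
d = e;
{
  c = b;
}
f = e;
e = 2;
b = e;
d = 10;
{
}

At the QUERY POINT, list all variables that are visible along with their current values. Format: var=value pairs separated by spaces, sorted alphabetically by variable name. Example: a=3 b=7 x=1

Answer: b=53 d=12

Derivation:
Step 1: declare d=12 at depth 0
Step 2: declare b=53 at depth 0
Visible at query point: b=53 d=12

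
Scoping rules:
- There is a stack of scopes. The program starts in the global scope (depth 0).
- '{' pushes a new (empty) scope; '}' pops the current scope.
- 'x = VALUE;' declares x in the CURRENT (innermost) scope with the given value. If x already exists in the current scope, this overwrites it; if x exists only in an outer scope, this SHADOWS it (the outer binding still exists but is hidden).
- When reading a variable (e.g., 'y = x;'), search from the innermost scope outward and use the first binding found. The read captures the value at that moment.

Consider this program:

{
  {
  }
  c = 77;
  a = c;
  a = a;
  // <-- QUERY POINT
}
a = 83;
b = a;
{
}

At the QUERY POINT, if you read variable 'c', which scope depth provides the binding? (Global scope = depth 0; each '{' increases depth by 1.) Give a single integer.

Step 1: enter scope (depth=1)
Step 2: enter scope (depth=2)
Step 3: exit scope (depth=1)
Step 4: declare c=77 at depth 1
Step 5: declare a=(read c)=77 at depth 1
Step 6: declare a=(read a)=77 at depth 1
Visible at query point: a=77 c=77

Answer: 1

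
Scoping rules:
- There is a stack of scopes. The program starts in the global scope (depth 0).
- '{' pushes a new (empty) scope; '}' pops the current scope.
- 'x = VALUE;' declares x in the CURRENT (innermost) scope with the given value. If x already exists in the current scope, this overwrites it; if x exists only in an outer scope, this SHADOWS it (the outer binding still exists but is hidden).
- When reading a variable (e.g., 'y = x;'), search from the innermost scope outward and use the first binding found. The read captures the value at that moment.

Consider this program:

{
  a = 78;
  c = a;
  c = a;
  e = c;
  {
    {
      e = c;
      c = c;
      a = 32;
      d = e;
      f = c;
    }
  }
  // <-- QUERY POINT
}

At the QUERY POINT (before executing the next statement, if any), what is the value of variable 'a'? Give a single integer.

Answer: 78

Derivation:
Step 1: enter scope (depth=1)
Step 2: declare a=78 at depth 1
Step 3: declare c=(read a)=78 at depth 1
Step 4: declare c=(read a)=78 at depth 1
Step 5: declare e=(read c)=78 at depth 1
Step 6: enter scope (depth=2)
Step 7: enter scope (depth=3)
Step 8: declare e=(read c)=78 at depth 3
Step 9: declare c=(read c)=78 at depth 3
Step 10: declare a=32 at depth 3
Step 11: declare d=(read e)=78 at depth 3
Step 12: declare f=(read c)=78 at depth 3
Step 13: exit scope (depth=2)
Step 14: exit scope (depth=1)
Visible at query point: a=78 c=78 e=78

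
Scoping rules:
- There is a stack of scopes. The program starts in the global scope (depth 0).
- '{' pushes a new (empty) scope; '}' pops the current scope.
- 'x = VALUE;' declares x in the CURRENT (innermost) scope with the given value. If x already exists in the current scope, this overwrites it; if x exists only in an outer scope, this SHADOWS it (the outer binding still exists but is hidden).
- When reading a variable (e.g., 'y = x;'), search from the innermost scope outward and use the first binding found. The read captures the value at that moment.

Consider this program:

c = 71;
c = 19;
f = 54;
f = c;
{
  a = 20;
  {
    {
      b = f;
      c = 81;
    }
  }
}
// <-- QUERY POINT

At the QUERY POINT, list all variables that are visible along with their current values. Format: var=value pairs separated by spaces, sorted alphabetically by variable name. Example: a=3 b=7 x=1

Step 1: declare c=71 at depth 0
Step 2: declare c=19 at depth 0
Step 3: declare f=54 at depth 0
Step 4: declare f=(read c)=19 at depth 0
Step 5: enter scope (depth=1)
Step 6: declare a=20 at depth 1
Step 7: enter scope (depth=2)
Step 8: enter scope (depth=3)
Step 9: declare b=(read f)=19 at depth 3
Step 10: declare c=81 at depth 3
Step 11: exit scope (depth=2)
Step 12: exit scope (depth=1)
Step 13: exit scope (depth=0)
Visible at query point: c=19 f=19

Answer: c=19 f=19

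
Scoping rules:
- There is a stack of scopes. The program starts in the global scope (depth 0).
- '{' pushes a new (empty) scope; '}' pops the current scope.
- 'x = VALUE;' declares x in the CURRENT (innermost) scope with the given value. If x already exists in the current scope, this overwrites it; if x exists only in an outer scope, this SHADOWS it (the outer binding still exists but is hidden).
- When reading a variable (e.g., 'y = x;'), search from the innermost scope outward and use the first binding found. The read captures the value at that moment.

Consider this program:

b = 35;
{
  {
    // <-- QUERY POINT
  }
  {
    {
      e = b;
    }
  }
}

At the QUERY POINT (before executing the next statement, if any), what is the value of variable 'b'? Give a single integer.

Answer: 35

Derivation:
Step 1: declare b=35 at depth 0
Step 2: enter scope (depth=1)
Step 3: enter scope (depth=2)
Visible at query point: b=35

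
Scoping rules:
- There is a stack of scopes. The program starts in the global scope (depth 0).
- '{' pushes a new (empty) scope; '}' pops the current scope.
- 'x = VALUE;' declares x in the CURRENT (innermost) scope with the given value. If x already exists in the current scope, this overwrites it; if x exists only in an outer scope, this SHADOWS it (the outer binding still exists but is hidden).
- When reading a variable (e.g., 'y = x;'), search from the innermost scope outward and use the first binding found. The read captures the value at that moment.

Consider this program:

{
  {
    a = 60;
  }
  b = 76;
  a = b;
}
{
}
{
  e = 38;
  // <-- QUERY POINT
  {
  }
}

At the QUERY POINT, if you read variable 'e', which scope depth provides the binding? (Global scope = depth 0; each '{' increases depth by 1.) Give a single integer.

Step 1: enter scope (depth=1)
Step 2: enter scope (depth=2)
Step 3: declare a=60 at depth 2
Step 4: exit scope (depth=1)
Step 5: declare b=76 at depth 1
Step 6: declare a=(read b)=76 at depth 1
Step 7: exit scope (depth=0)
Step 8: enter scope (depth=1)
Step 9: exit scope (depth=0)
Step 10: enter scope (depth=1)
Step 11: declare e=38 at depth 1
Visible at query point: e=38

Answer: 1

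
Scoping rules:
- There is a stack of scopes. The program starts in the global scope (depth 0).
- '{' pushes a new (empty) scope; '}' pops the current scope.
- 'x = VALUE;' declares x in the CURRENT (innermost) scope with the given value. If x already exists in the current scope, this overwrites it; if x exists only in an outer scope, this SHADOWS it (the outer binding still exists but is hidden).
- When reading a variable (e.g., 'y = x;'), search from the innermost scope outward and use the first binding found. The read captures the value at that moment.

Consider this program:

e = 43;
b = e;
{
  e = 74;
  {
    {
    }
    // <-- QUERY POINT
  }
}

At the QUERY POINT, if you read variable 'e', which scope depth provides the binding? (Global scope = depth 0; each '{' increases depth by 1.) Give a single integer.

Answer: 1

Derivation:
Step 1: declare e=43 at depth 0
Step 2: declare b=(read e)=43 at depth 0
Step 3: enter scope (depth=1)
Step 4: declare e=74 at depth 1
Step 5: enter scope (depth=2)
Step 6: enter scope (depth=3)
Step 7: exit scope (depth=2)
Visible at query point: b=43 e=74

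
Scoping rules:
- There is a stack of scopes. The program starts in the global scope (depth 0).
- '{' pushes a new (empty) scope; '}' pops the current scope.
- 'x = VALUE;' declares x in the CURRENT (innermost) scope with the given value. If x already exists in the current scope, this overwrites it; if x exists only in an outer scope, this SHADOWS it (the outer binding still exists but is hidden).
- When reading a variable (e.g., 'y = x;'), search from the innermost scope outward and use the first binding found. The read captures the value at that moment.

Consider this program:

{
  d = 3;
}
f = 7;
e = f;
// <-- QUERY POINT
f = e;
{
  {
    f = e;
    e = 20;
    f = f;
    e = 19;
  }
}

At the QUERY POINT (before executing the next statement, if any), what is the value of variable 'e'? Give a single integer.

Step 1: enter scope (depth=1)
Step 2: declare d=3 at depth 1
Step 3: exit scope (depth=0)
Step 4: declare f=7 at depth 0
Step 5: declare e=(read f)=7 at depth 0
Visible at query point: e=7 f=7

Answer: 7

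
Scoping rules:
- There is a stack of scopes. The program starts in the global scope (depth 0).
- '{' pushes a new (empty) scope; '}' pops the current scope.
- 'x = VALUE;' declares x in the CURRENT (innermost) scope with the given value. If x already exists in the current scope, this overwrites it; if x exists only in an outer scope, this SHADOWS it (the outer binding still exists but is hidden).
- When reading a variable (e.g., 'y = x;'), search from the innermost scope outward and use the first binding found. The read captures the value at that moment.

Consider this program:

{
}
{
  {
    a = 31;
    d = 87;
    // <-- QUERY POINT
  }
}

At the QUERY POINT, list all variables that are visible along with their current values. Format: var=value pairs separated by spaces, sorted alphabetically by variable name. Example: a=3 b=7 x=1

Step 1: enter scope (depth=1)
Step 2: exit scope (depth=0)
Step 3: enter scope (depth=1)
Step 4: enter scope (depth=2)
Step 5: declare a=31 at depth 2
Step 6: declare d=87 at depth 2
Visible at query point: a=31 d=87

Answer: a=31 d=87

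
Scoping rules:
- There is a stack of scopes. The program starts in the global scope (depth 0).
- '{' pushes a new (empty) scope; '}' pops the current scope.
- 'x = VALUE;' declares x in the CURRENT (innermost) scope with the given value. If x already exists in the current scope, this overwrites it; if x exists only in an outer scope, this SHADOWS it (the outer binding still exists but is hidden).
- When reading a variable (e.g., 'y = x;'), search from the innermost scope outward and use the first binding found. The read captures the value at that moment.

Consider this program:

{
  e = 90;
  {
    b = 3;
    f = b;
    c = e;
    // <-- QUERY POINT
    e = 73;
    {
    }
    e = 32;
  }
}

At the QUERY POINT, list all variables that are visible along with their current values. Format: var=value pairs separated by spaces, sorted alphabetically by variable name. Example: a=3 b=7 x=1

Step 1: enter scope (depth=1)
Step 2: declare e=90 at depth 1
Step 3: enter scope (depth=2)
Step 4: declare b=3 at depth 2
Step 5: declare f=(read b)=3 at depth 2
Step 6: declare c=(read e)=90 at depth 2
Visible at query point: b=3 c=90 e=90 f=3

Answer: b=3 c=90 e=90 f=3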